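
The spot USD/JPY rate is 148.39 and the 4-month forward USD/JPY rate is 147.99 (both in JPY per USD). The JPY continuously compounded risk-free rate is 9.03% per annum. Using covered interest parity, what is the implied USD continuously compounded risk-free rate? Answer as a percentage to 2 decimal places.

9.84%

F = S·e^((r_JPY − r_USD)T) ⇒ r_USD = r_JPY − ln(F/S)/T
ln(147.99/148.39) = -0.002699; /(4/12) = -0.008097
r_USD = 0.0903 + 0.008097 = 0.098397
r_USD = 9.84%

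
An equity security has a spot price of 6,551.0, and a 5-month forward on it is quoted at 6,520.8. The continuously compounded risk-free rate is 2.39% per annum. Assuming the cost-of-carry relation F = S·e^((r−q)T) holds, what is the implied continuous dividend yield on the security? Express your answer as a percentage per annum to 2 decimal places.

3.50%

From F = S·e^((r−q)T): (r − q) = ln(F/S)/T
ln(6520.8/6551.0) = ln(0.995390) = -0.004621
(r − q) = -0.004621 / (5/12) = -0.011090
q = r − ln(F/S)/T = 0.0239 + 0.011090 = 0.034990
q = 3.50%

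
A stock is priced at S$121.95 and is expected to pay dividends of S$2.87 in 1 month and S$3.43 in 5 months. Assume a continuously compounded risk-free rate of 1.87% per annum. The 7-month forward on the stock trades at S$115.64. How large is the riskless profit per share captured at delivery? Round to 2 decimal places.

PV(dividends) I = 2.87·e^(−0.0187·1/12) + 3.43·e^(−0.0187·5/12) = 6.2689
Fair forward F* = (S − I)·e^(rT) = (121.95 − 6.2689)·e^0.010908 = 115.6811 × 1.010968 = 116.9499
Market S$115.64 < fair 116.9499: forward underpriced → reverse cash-and-carry (short the stock, invest proceeds at r, pay the dividends, go long the forward).
Profit at T = |F_mkt − F*| = |115.64 − 116.9499| = S$1.31 per share

S$1.31 per share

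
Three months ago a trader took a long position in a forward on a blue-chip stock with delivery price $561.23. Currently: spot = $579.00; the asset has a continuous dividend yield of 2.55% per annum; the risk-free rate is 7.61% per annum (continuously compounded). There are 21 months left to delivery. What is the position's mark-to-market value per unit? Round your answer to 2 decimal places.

$62.48

Current fair forward for the remaining 21 months: F = S·e^((r − q)·T), (r − q) = 0.0761 − 0.0255 = 0.0506
F = 579.00 · e^(0.0506 × 21/12) = 579.00 × 1.092589 = 632.6090
Value of long forward = (F − K)·e^(−rT) = (632.6090 − 561.23) · e^(−0.0761·21/12)
= 71.3790 × 0.875312 = 62.48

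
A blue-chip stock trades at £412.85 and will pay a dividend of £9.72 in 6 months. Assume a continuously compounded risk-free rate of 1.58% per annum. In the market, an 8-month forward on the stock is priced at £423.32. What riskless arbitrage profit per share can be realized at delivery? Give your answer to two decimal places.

PV(dividends) I = 9.72·e^(−0.0158·6/12) = 9.6435
Fair forward F* = (S − I)·e^(rT) = (412.85 − 9.6435)·e^0.010533 = 403.2065 × 1.010589 = 407.4761
Market £423.32 > fair 407.4761: forward overpriced → cash-and-carry (borrow at r, buy the stock and collect the dividends, short the forward).
Profit at T = |F_mkt − F*| = |423.32 − 407.4761| = £15.84 per share

£15.84 per share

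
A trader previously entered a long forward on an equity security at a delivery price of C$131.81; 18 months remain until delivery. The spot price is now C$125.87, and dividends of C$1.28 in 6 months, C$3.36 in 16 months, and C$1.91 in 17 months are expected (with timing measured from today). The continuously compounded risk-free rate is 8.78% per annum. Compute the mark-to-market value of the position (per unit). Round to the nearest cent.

C$4.42

PV(remaining dividends) I = 1.28·e^(−0.0878·6/12) + 3.36·e^(−0.0878·16/12) + 1.91·e^(−0.0878·17/12) = 5.9004
Current forward F = (S − I)·e^(rT) = (125.87 − 5.9004)·e^(0.0878·18/12) = 119.9696 × 1.140766 = 136.8572
Value (long) = (F − K)·e^(−rT) = (136.8572 − 131.81) × 0.876604 = 4.4244
Value = C$4.42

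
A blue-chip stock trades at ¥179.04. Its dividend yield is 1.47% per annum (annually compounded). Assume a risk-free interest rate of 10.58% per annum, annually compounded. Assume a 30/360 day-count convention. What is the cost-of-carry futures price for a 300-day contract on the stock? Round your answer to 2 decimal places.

F = S · (1+r)^T / (1+q)^T
= 179.04 × 1.087420 / 1.012235 = 179.04 × 1.074276
F = ¥192.34

¥192.34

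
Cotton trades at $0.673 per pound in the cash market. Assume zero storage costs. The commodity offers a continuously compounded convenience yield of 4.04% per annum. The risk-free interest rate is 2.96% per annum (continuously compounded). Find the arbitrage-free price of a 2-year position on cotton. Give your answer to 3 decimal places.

$0.659 per pound

Net carry = r + u − y = 0.0296 + 0.0000 − 0.0404 = -0.0108
F = S·e^((r+u−y)T) = 0.673 · e^(-0.0108 × 2) = 0.673 · e^-0.021600
= 0.673 × 0.978632 = $0.659 per pound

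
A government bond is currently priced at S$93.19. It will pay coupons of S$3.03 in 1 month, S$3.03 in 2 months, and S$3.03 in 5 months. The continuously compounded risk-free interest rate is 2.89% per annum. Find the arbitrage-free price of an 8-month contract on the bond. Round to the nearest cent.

PV(coupons) I = 3.03·e^(−0.0289·1/12) + 3.03·e^(−0.0289·2/12) + 3.03·e^(−0.0289·5/12)
I = 3.0227 + 3.0154 + 2.9937 = 9.0318
F = (S − I)·e^(rT) = (93.19 − 9.0318) · e^(0.0289·8/12)
= 84.1582 · e^0.019267 = 84.1582 × 1.019454 = S$85.80

S$85.80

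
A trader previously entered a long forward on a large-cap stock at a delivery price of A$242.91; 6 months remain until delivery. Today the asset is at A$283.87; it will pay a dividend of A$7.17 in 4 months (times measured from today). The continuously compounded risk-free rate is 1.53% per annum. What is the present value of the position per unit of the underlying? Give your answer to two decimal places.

A$35.68

PV(remaining dividends) I = 7.17·e^(−0.0153·4/12) = 7.1335
Current forward F = (S − I)·e^(rT) = (283.87 − 7.1335)·e^(0.0153·6/12) = 276.7365 × 1.007679 = 278.8616
Value (long) = (F − K)·e^(−rT) = (278.8616 − 242.91) × 0.992379 = 35.6776
Value = A$35.68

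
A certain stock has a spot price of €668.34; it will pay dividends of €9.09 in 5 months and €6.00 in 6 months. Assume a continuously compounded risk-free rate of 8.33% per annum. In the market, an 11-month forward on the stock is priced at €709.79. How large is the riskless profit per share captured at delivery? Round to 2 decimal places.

PV(dividends) I = 9.09·e^(−0.0833·5/12) + 6.00·e^(−0.0833·6/12) = 14.5351
Fair forward F* = (S − I)·e^(rT) = (668.34 − 14.5351)·e^0.076358 = 653.8049 × 1.079349 = 705.6837
Market €709.79 > fair 705.6837: forward overpriced → cash-and-carry (borrow at r, buy the stock and collect the dividends, short the forward).
Profit at T = |F_mkt − F*| = |709.79 − 705.6837| = €4.11 per share

€4.11 per share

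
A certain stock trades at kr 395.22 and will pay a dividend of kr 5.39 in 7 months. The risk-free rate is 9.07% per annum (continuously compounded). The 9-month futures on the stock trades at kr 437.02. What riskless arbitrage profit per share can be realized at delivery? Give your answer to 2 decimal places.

kr 19.45 per share

PV(dividends) I = 5.39·e^(−0.0907·7/12) = 5.1122
Fair futures F* = (S − I)·e^(rT) = (395.22 − 5.1122)·e^0.068025 = 390.1078 × 1.070392 = 417.5683
Market kr 437.02 > fair 417.5683: forward overpriced → cash-and-carry (borrow at r, buy the stock and collect the dividends, short the forward).
Profit at T = |F_mkt − F*| = |437.02 − 417.5683| = kr 19.45 per share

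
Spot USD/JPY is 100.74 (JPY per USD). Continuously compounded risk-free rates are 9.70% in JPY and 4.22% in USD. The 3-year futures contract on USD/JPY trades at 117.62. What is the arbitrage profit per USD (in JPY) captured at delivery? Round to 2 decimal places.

1.12 per USD (in JPY)

Fair futures: F* = S·e^(carry·T), with carry = (r_JPY − r_USD) = 0.0970 − 0.0422 = 0.0548
F* = 100.74 · e^(0.0548 × 3) = 100.74 · e^0.164400 = 100.74 × 1.178686 = 118.7408
Market 117.62 < fair 118.7408: forward underpriced → reverse cash-and-carry (short spot, go long the forward).
At maturity, profit = |F_mkt − F*| = |117.62 − 118.7408| = 1.12 per USD (in JPY)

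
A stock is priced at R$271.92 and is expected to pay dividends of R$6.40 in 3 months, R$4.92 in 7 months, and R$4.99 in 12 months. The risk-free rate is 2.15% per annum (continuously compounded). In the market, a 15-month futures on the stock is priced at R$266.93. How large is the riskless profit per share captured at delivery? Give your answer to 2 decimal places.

R$4.15 per share

PV(dividends) I = 6.40·e^(−0.0215·3/12) + 4.92·e^(−0.0215·7/12) + 4.99·e^(−0.0215·12/12) = 16.1082
Fair futures F* = (S − I)·e^(rT) = (271.92 − 16.1082)·e^0.026875 = 255.8118 × 1.027239 = 262.7799
Market R$266.93 > fair 262.7799: forward overpriced → cash-and-carry (borrow at r, buy the stock and collect the dividends, short the forward).
Profit at T = |F_mkt − F*| = |266.93 − 262.7799| = R$4.15 per share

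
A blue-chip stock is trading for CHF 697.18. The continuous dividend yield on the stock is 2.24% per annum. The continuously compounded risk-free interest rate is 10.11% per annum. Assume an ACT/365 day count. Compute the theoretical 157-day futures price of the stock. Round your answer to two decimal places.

F = S·e^((r − q)T) = 697.18 · e^((0.1011 − 0.0224) × 157/365)
= 697.18 · e^0.033852 = 697.18 × 1.034431
F = CHF 721.18

CHF 721.18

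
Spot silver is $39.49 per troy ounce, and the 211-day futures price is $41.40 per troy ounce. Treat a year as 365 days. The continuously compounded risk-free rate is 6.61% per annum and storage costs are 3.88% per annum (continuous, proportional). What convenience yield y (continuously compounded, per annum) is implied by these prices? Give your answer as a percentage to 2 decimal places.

F = S·e^((r+u−y)T) ⇒ (r+u−y) = ln(F/S)/T
ln(41.40/39.49) = 0.047233; /T ⇒ 0.081706
y = r + u − ln(F/S)/T = 0.0661 + 0.0388 − 0.081706 = 0.023194
y = 2.32%

2.32%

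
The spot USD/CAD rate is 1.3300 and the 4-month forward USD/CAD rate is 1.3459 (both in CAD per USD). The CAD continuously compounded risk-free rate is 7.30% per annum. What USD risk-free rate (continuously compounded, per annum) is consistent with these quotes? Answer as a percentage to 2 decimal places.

F = S·e^((r_CAD − r_USD)T) ⇒ r_USD = r_CAD − ln(F/S)/T
ln(1.3459/1.3300) = 0.011884; /(4/12) = 0.035652
r_USD = 0.0730 − 0.035652 = 0.037348
r_USD = 3.73%

3.73%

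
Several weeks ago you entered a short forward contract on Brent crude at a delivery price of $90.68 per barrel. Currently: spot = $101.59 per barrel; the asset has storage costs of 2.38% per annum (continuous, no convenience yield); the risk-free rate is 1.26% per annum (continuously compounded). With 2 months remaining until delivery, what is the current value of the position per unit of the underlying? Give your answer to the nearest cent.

Current fair forward for the remaining 2 months: F = S·e^((r + u)·T), (r + u) = 0.0126 + 0.0238 = 0.0364
F = 101.59 · e^(0.0364 × 2/12) = 101.59 × 1.006085 = 102.2082
Value of long forward = (F − K)·e^(−rT) = (102.2082 − 90.68) · e^(−0.0126·2/12)
= 11.5282 × 0.997902 = 11.50
Short position value = −(long value) = -$11.50

-$11.50 per barrel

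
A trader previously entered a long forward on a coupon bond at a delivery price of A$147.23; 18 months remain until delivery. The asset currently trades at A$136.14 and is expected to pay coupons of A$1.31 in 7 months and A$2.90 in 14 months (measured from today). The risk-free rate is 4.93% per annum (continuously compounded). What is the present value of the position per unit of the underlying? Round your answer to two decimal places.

-A$4.61

PV(remaining coupons) I = 1.31·e^(−0.0493·7/12) + 2.90·e^(−0.0493·14/12) = 4.0108
Current forward F = (S − I)·e^(rT) = (136.14 − 4.0108)·e^(0.0493·18/12) = 132.1292 × 1.076753 = 142.2705
Value (long) = (F − K)·e^(−rT) = (142.2705 − 147.23) × 0.928718 = -4.6060
Value = -A$4.61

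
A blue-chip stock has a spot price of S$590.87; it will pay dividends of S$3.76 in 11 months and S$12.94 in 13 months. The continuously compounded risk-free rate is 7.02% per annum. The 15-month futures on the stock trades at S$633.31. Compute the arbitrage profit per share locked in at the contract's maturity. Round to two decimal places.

S$5.19 per share

PV(dividends) I = 3.76·e^(−0.0702·11/12) + 12.94·e^(−0.0702·13/12) = 15.5181
Fair futures F* = (S − I)·e^(rT) = (590.87 − 15.5181)·e^0.087750 = 575.3519 × 1.091715 = 628.1203
Market S$633.31 > fair 628.1203: forward overpriced → cash-and-carry (borrow at r, buy the stock and collect the dividends, short the forward).
Profit at T = |F_mkt − F*| = |633.31 − 628.1203| = S$5.19 per share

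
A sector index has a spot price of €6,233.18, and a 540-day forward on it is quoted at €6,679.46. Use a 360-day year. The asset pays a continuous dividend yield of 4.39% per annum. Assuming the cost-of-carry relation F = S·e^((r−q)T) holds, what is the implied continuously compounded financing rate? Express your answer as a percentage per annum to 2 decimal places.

From F = S·e^((r−q)T): (r − q) = ln(F/S)/T
ln(6679.46/6233.18) = ln(1.071597) = 0.069150
(r − q) = 0.069150 / (540/360) = 0.046100
r = ln(F/S)/T + q = 0.046100 + 0.0439 = 0.090000
r = 9.00%

9.00%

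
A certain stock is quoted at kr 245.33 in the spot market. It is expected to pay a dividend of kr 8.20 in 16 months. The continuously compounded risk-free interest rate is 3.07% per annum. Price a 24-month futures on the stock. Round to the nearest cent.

kr 252.50

PV(dividends) I = 8.20·e^(−0.0307·16/12)
I = 7.8711
F = (S − I)·e^(rT) = (245.33 − 7.8711) · e^(0.0307·24/12)
= 237.4589 · e^0.061400 = 237.4589 × 1.063324 = kr 252.50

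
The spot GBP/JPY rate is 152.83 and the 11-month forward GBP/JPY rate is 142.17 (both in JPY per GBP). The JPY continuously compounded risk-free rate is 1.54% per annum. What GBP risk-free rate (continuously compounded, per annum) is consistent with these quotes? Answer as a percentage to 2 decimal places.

F = S·e^((r_JPY − r_GBP)T) ⇒ r_GBP = r_JPY − ln(F/S)/T
ln(142.17/152.83) = -0.072303; /(11/12) = -0.078876
r_GBP = 0.0154 + 0.078876 = 0.094276
r_GBP = 9.43%

9.43%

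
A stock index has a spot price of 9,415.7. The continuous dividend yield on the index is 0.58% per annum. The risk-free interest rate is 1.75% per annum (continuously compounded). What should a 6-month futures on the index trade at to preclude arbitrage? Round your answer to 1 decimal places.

F = S·e^((r − q)T) = 9415.7 · e^((0.0175 − 0.0058) × 6/12)
= 9415.7 · e^0.005850 = 9415.7 × 1.005867
F = 9,470.9

9,470.9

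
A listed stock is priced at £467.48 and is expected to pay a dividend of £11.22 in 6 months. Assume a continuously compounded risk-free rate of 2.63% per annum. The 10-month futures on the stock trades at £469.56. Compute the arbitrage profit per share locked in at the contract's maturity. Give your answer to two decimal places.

PV(dividends) I = 11.22·e^(−0.0263·6/12) = 11.0734
Fair futures F* = (S − I)·e^(rT) = (467.48 − 11.0734)·e^0.021917 = 456.4066 × 1.022159 = 466.5201
Market £469.56 > fair 466.5201: forward overpriced → cash-and-carry (borrow at r, buy the stock and collect the dividends, short the forward).
Profit at T = |F_mkt − F*| = |469.56 − 466.5201| = £3.04 per share

£3.04 per share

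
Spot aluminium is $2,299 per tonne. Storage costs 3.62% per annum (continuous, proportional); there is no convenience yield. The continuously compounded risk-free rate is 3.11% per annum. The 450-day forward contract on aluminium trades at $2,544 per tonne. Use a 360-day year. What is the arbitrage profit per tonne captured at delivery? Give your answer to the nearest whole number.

Fair forward: F* = S·e^(carry·T), with carry = (r + u) = 0.0311 + 0.0362 = 0.0673
F* = 2299 · e^(0.0673 × 450/360) = 2299 · e^0.084125 = 2299 × 1.087765 = $2500.7717
Market $2544 > fair $2500.7717: forward overpriced → cash-and-carry (buy spot, short the forward).
At maturity, profit = |F_mkt − F*| = |2544 − 2500.7717| = $43 per tonne

$43 per tonne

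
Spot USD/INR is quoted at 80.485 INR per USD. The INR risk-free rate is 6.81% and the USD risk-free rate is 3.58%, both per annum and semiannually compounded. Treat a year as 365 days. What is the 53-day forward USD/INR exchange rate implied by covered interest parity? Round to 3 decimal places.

By covered interest parity, F = S · (1+r_INR/2)^(2T) / (1+r_USD/2)^(2T)
= 80.485 × 1.009771 / 1.005166 = 80.485 × 1.004581
F = 80.854 INR per USD

80.854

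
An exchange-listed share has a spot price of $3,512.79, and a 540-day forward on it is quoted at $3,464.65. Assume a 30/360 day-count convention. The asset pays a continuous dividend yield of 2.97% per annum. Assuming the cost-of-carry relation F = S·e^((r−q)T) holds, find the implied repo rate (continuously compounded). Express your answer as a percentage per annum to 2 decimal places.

2.05%

From F = S·e^((r−q)T): (r − q) = ln(F/S)/T
ln(3464.65/3512.79) = ln(0.986296) = -0.013799
(r − q) = -0.013799 / (540/360) = -0.009199
r = ln(F/S)/T + q = -0.009199 + 0.0297 = 0.020501
r = 2.05%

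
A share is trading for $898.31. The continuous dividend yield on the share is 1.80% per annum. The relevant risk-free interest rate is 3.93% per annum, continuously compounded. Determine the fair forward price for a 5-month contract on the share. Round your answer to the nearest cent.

F = S·e^((r − q)T) = 898.31 · e^((0.0393 − 0.0180) × 5/12)
= 898.31 · e^0.008875 = 898.31 × 1.008914
F = $906.32

$906.32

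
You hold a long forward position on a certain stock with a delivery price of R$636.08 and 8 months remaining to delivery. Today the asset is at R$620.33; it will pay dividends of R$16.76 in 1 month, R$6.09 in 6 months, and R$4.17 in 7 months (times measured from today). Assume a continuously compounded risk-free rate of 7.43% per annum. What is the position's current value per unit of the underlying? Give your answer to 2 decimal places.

-R$11.53

PV(remaining dividends) I = 16.76·e^(−0.0743·1/12) + 6.09·e^(−0.0743·6/12) + 4.17·e^(−0.0743·7/12) = 26.5176
Current forward F = (S − I)·e^(rT) = (620.33 − 26.5176)·e^(0.0743·8/12) = 593.8124 × 1.050781 = 623.9668
Value (long) = (F − K)·e^(−rT) = (623.9668 − 636.08) × 0.951673 = -11.5278
Value = -R$11.53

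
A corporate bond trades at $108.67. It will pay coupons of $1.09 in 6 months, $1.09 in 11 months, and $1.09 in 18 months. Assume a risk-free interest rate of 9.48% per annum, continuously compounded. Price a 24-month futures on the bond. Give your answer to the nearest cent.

PV(coupons) I = 1.09·e^(−0.0948·6/12) + 1.09·e^(−0.0948·11/12) + 1.09·e^(−0.0948·18/12)
I = 1.0395 + 0.9993 + 0.9455 = 2.9843
F = (S − I)·e^(rT) = (108.67 − 2.9843) · e^(0.0948·24/12)
= 105.6857 · e^0.189600 = 105.6857 × 1.208766 = $127.75

$127.75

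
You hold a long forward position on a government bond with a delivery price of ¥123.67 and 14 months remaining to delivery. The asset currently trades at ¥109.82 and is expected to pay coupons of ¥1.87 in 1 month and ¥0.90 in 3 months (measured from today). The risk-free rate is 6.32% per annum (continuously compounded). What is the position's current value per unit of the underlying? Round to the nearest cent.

PV(remaining coupons) I = 1.87·e^(−0.0632·1/12) + 0.90·e^(−0.0632·3/12) = 2.7461
Current forward F = (S − I)·e^(rT) = (109.82 − 2.7461)·e^(0.0632·14/12) = 107.0739 × 1.076520 = 115.2672
Value (long) = (F − K)·e^(−rT) = (115.2672 − 123.67) × 0.928919 = -7.8055
Value = -¥7.81

-¥7.81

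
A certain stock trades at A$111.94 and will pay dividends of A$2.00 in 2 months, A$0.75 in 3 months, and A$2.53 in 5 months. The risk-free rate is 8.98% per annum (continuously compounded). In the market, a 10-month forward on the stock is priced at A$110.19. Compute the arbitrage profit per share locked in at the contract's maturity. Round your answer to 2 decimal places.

PV(dividends) I = 2.00·e^(−0.0898·2/12) + 0.75·e^(−0.0898·3/12) + 2.53·e^(−0.0898·5/12) = 5.1407
Fair forward F* = (S − I)·e^(rT) = (111.94 − 5.1407)·e^0.074833 = 106.7993 × 1.077704 = 115.0980
Market A$110.19 < fair 115.0980: forward underpriced → reverse cash-and-carry (short the stock, invest proceeds at r, pay the dividends, go long the forward).
Profit at T = |F_mkt − F*| = |110.19 − 115.0980| = A$4.91 per share

A$4.91 per share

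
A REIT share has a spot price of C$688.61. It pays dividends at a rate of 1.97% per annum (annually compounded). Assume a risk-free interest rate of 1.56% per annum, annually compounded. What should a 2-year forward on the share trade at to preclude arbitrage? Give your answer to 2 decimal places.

F = S · (1+r)^T / (1+q)^T
= 688.61 × 1.031443 / 1.039788 = 688.61 × 0.991974
F = C$683.08

C$683.08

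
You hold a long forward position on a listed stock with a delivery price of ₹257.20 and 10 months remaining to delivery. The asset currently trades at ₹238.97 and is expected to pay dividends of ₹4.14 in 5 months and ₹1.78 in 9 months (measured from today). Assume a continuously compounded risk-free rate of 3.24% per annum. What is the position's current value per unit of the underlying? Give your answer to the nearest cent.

PV(remaining dividends) I = 4.14·e^(−0.0324·5/12) + 1.78·e^(−0.0324·9/12) = 5.8218
Current forward F = (S − I)·e^(rT) = (238.97 − 5.8218)·e^(0.0324·10/12) = 233.1482 × 1.027368 = 239.5290
Value (long) = (F − K)·e^(−rT) = (239.5290 − 257.20) × 0.973361 = -17.2003
Value = -₹17.20

-₹17.20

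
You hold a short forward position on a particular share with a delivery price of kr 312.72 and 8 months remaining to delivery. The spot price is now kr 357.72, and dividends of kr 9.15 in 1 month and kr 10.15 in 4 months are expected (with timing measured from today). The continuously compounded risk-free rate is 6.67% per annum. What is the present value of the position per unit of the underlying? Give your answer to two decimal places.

PV(remaining dividends) I = 9.15·e^(−0.0667·1/12) + 10.15·e^(−0.0667·4/12) = 19.0261
Current forward F = (S − I)·e^(rT) = (357.72 − 19.0261)·e^(0.0667·8/12) = 338.6939 × 1.045470 = 354.0943
Value (long) = (F − K)·e^(−rT) = (354.0943 − 312.72) × 0.956507 = 39.5748
Short position value = −(long value) = -kr 39.57

-kr 39.57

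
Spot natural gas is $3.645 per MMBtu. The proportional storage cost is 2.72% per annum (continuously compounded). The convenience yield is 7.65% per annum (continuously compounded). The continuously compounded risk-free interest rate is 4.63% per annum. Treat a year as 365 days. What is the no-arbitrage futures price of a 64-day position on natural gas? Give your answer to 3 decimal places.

Net carry = r + u − y = 0.0463 + 0.0272 − 0.0765 = -0.0030
F = S·e^((r+u−y)T) = 3.645 · e^(-0.0030 × 64/365) = 3.645 · e^-0.000526
= 3.645 × 0.999474 = $3.643 per MMBtu

$3.643 per MMBtu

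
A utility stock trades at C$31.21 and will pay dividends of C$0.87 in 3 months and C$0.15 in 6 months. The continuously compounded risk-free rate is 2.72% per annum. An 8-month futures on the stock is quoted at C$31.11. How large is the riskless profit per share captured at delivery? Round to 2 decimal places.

PV(dividends) I = 0.87·e^(−0.0272·3/12) + 0.15·e^(−0.0272·6/12) = 1.0121
Fair futures F* = (S − I)·e^(rT) = (31.21 − 1.0121)·e^0.018133 = 30.1979 × 1.018298 = 30.7505
Market C$31.11 > fair 30.7505: forward overpriced → cash-and-carry (borrow at r, buy the stock and collect the dividends, short the forward).
Profit at T = |F_mkt − F*| = |31.11 − 30.7505| = C$0.36 per share

C$0.36 per share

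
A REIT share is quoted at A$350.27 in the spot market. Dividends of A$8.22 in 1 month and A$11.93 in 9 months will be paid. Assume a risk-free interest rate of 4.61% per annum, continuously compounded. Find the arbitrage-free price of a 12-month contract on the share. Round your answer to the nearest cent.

PV(dividends) I = 8.22·e^(−0.0461·1/12) + 11.93·e^(−0.0461·9/12)
I = 8.1885 + 11.5246 = 19.7131
F = (S − I)·e^(rT) = (350.27 − 19.7131) · e^(0.0461·12/12)
= 330.5569 · e^0.046100 = 330.5569 × 1.047179 = A$346.15

A$346.15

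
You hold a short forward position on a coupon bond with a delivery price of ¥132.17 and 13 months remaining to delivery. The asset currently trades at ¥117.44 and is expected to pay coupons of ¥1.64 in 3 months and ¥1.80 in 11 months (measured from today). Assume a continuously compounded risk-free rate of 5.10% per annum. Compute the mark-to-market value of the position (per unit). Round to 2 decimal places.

PV(remaining coupons) I = 1.64·e^(−0.0510·3/12) + 1.80·e^(−0.0510·11/12) = 3.3370
Current forward F = (S − I)·e^(rT) = (117.44 − 3.3370)·e^(0.0510·13/12) = 114.1030 × 1.056805 = 120.5846
Value (long) = (F − K)·e^(−rT) = (120.5846 − 132.17) × 0.946249 = -10.9627
Short position value = −(long value) = ¥10.96

¥10.96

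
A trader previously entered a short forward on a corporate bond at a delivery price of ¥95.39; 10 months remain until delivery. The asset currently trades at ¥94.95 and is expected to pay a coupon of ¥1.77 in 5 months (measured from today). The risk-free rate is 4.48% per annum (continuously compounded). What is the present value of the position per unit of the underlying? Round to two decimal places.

PV(remaining coupons) I = 1.77·e^(−0.0448·5/12) = 1.7373
Current forward F = (S − I)·e^(rT) = (94.95 − 1.7373)·e^(0.0448·10/12) = 93.2127 × 1.038039 = 96.7584
Value (long) = (F − K)·e^(−rT) = (96.7584 − 95.39) × 0.963355 = 1.3183
Short position value = −(long value) = -¥1.32

-¥1.32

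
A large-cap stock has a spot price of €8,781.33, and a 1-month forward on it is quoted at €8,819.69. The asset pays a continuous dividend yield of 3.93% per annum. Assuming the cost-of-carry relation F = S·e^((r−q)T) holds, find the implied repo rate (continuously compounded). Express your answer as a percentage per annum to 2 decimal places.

9.16%

From F = S·e^((r−q)T): (r − q) = ln(F/S)/T
ln(8819.69/8781.33) = ln(1.004368) = 0.004358
(r − q) = 0.004358 / (1/12) = 0.052296
r = ln(F/S)/T + q = 0.052296 + 0.0393 = 0.091596
r = 9.16%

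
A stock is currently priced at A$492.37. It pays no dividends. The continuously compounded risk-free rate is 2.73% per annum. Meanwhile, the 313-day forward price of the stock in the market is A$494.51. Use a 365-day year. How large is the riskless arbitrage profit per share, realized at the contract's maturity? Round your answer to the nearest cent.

A$9.52 per share

Fair forward: F* = S·e^(carry·T), with carry = r = 0.0273
F* = 492.37 · e^(0.0273 × 313/365) = 492.37 · e^0.023411 = 492.37 × 1.023687 = A$504.0328
Market A$494.51 < fair A$504.0328: forward underpriced → reverse cash-and-carry (short spot, go long the forward).
At maturity, profit = |F_mkt − F*| = |494.51 − 504.0328| = A$9.52 per share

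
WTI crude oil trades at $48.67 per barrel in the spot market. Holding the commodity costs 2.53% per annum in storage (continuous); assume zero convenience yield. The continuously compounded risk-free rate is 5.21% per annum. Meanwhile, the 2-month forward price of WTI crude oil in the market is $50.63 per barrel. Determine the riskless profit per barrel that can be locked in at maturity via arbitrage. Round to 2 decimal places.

$1.33 per barrel

Fair forward: F* = S·e^(carry·T), with carry = (r + u) = 0.0521 + 0.0253 = 0.0774
F* = 48.67 · e^(0.0774 × 2/12) = 48.67 · e^0.012900 = 48.67 × 1.012984 = $49.3019
Market $50.63 > fair $49.3019: forward overpriced → cash-and-carry (buy spot, short the forward).
At maturity, profit = |F_mkt − F*| = |50.63 − 49.3019| = $1.33 per barrel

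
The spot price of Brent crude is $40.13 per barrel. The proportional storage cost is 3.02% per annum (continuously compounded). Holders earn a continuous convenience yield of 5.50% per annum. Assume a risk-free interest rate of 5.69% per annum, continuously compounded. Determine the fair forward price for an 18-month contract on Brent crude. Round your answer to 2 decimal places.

$42.11 per barrel

Net carry = r + u − y = 0.0569 + 0.0302 − 0.0550 = 0.0321
F = S·e^((r+u−y)T) = 40.13 · e^(0.0321 × 18/12) = 40.13 · e^0.048150
= 40.13 × 1.049328 = $42.11 per barrel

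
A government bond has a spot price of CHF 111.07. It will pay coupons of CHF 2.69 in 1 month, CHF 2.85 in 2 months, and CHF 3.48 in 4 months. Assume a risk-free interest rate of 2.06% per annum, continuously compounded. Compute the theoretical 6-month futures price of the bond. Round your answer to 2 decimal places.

PV(coupons) I = 2.69·e^(−0.0206·1/12) + 2.85·e^(−0.0206·2/12) + 3.48·e^(−0.0206·4/12)
I = 2.6854 + 2.8402 + 3.4562 = 8.9818
F = (S − I)·e^(rT) = (111.07 − 8.9818) · e^(0.0206·6/12)
= 102.0882 · e^0.010300 = 102.0882 × 1.010353 = CHF 103.15

CHF 103.15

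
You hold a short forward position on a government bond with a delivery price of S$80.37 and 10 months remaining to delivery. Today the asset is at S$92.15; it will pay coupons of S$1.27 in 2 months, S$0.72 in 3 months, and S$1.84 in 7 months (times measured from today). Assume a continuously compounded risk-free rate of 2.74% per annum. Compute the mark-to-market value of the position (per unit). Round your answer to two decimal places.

-S$9.80

PV(remaining coupons) I = 1.27·e^(−0.0274·2/12) + 0.72·e^(−0.0274·3/12) + 1.84·e^(−0.0274·7/12) = 3.7901
Current forward F = (S − I)·e^(rT) = (92.15 − 3.7901)·e^(0.0274·10/12) = 88.3599 × 1.023096 = 90.4007
Value (long) = (F − K)·e^(−rT) = (90.4007 − 80.37) × 0.977425 = 9.8043
Short position value = −(long value) = -S$9.80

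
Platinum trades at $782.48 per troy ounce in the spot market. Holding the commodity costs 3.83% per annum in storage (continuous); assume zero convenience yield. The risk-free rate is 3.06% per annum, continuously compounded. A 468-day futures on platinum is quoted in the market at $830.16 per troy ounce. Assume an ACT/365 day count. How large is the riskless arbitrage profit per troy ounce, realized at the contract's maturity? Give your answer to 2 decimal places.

$24.59 per troy ounce

Fair futures: F* = S·e^(carry·T), with carry = (r + u) = 0.0306 + 0.0383 = 0.0689
F* = 782.48 · e^(0.0689 × 468/365) = 782.48 · e^0.088343 = 782.48 × 1.092363 = $854.7522
Market $830.16 < fair $854.7522: forward underpriced → reverse cash-and-carry (short spot, go long the forward).
At maturity, profit = |F_mkt − F*| = |830.16 − 854.7522| = $24.59 per troy ounce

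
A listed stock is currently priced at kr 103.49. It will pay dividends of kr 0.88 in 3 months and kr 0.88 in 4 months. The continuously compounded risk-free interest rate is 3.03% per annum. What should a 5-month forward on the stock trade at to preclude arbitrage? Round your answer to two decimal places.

kr 103.04

PV(dividends) I = 0.88·e^(−0.0303·3/12) + 0.88·e^(−0.0303·4/12)
I = 0.8734 + 0.8712 = 1.7446
F = (S − I)·e^(rT) = (103.49 − 1.7446) · e^(0.0303·5/12)
= 101.7454 · e^0.012625 = 101.7454 × 1.012705 = kr 103.04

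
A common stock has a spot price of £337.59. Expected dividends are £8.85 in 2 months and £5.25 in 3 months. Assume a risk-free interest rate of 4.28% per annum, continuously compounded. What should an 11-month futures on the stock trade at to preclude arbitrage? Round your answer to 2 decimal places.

PV(dividends) I = 8.85·e^(−0.0428·2/12) + 5.25·e^(−0.0428·3/12)
I = 8.7871 + 5.1941 = 13.9812
F = (S − I)·e^(rT) = (337.59 − 13.9812) · e^(0.0428·11/12)
= 323.6088 · e^0.039233 = 323.6088 × 1.040013 = £336.56

£336.56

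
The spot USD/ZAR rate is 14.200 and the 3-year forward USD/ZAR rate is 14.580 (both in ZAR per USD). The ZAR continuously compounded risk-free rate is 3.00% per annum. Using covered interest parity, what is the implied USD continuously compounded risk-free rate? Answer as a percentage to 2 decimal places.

2.12%

F = S·e^((r_ZAR − r_USD)T) ⇒ r_USD = r_ZAR − ln(F/S)/T
ln(14.580/14.200) = 0.026409; /(3) = 0.008803
r_USD = 0.0300 − 0.008803 = 0.021197
r_USD = 2.12%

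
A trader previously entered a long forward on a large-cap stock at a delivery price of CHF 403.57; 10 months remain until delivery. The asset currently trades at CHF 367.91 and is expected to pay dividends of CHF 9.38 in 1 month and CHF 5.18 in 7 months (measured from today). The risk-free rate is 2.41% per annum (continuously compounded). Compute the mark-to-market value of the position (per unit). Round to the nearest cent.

PV(remaining dividends) I = 9.38·e^(−0.0241·1/12) + 5.18·e^(−0.0241·7/12) = 14.4689
Current forward F = (S − I)·e^(rT) = (367.91 − 14.4689)·e^(0.0241·10/12) = 353.4411 × 1.020286 = 360.6110
Value (long) = (F − K)·e^(−rT) = (360.6110 − 403.57) × 0.980117 = -42.1048
Value = -CHF 42.10

-CHF 42.10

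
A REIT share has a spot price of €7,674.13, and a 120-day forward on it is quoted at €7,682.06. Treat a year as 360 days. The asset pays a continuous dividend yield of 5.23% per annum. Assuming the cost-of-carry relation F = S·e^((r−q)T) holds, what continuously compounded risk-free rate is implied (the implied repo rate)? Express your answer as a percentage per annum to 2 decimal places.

From F = S·e^((r−q)T): (r − q) = ln(F/S)/T
ln(7682.06/7674.13) = ln(1.001033) = 0.001032
(r − q) = 0.001032 / (120/360) = 0.003096
r = ln(F/S)/T + q = 0.003096 + 0.0523 = 0.055396
r = 5.54%

5.54%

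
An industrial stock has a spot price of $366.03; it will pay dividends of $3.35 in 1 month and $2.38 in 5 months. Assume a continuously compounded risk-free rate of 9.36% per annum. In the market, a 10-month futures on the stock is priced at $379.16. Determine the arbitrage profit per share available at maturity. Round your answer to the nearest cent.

$10.50 per share

PV(dividends) I = 3.35·e^(−0.0936·1/12) + 2.38·e^(−0.0936·5/12) = 5.6129
Fair futures F* = (S − I)·e^(rT) = (366.03 − 5.6129)·e^0.078000 = 360.4171 × 1.081123 = 389.6552
Market $379.16 < fair 389.6552: forward underpriced → reverse cash-and-carry (short the stock, invest proceeds at r, pay the dividends, go long the forward).
Profit at T = |F_mkt − F*| = |379.16 − 389.6552| = $10.50 per share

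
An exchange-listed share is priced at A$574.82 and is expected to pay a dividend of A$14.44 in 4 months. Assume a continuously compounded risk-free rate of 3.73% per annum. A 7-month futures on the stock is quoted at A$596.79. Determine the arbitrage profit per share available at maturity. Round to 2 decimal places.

PV(dividends) I = 14.44·e^(−0.0373·4/12) = 14.2616
Fair futures F* = (S − I)·e^(rT) = (574.82 − 14.2616)·e^0.021758 = 560.5584 × 1.021996 = 572.8884
Market A$596.79 > fair 572.8884: forward overpriced → cash-and-carry (borrow at r, buy the stock and collect the dividends, short the forward).
Profit at T = |F_mkt − F*| = |596.79 − 572.8884| = A$23.90 per share

A$23.90 per share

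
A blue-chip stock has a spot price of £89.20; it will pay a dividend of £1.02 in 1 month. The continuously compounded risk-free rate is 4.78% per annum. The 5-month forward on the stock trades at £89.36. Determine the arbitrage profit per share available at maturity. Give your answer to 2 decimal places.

£0.60 per share

PV(dividends) I = 1.02·e^(−0.0478·1/12) = 1.0159
Fair forward F* = (S − I)·e^(rT) = (89.20 − 1.0159)·e^0.019917 = 88.1841 × 1.020117 = 89.9581
Market £89.36 < fair 89.9581: forward underpriced → reverse cash-and-carry (short the stock, invest proceeds at r, pay the dividends, go long the forward).
Profit at T = |F_mkt − F*| = |89.36 − 89.9581| = £0.60 per share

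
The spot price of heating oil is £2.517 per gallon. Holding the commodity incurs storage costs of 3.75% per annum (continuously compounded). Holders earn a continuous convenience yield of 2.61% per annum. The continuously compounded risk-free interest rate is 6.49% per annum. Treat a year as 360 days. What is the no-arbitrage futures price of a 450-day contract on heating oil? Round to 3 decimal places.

£2.769 per gallon

Net carry = r + u − y = 0.0649 + 0.0375 − 0.0261 = 0.0763
F = S·e^((r+u−y)T) = 2.517 · e^(0.0763 × 450/360) = 2.517 · e^0.095375
= 2.517 × 1.100071 = £2.769 per gallon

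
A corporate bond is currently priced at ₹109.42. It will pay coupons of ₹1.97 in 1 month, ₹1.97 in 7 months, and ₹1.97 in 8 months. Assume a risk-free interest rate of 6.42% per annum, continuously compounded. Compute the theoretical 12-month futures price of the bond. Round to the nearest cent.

₹110.55

PV(coupons) I = 1.97·e^(−0.0642·1/12) + 1.97·e^(−0.0642·7/12) + 1.97·e^(−0.0642·8/12)
I = 1.9595 + 1.8976 + 1.8875 = 5.7446
F = (S − I)·e^(rT) = (109.42 − 5.7446) · e^(0.0642·12/12)
= 103.6754 · e^0.064200 = 103.6754 × 1.066306 = ₹110.55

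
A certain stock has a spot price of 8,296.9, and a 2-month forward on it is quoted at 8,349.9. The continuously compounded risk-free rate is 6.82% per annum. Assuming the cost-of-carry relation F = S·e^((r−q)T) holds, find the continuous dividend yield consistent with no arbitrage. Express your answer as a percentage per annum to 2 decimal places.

3.00%

From F = S·e^((r−q)T): (r − q) = ln(F/S)/T
ln(8349.9/8296.9) = ln(1.006388) = 0.006368
(r − q) = 0.006368 / (2/12) = 0.038208
q = r − ln(F/S)/T = 0.0682 − 0.038208 = 0.029992
q = 3.00%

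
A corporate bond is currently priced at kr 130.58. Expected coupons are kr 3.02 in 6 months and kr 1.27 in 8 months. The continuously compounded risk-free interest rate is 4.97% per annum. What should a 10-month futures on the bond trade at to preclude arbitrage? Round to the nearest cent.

kr 131.75

PV(coupons) I = 3.02·e^(−0.0497·6/12) + 1.27·e^(−0.0497·8/12)
I = 2.9459 + 1.2286 = 4.1745
F = (S − I)·e^(rT) = (130.58 − 4.1745) · e^(0.0497·10/12)
= 126.4055 · e^0.041417 = 126.4055 × 1.042287 = kr 131.75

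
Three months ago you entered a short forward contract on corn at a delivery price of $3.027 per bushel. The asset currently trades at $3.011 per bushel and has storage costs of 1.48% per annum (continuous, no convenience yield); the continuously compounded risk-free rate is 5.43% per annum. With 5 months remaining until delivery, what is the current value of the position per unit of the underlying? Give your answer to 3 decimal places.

-$0.070 per bushel

Current fair forward for the remaining 5 months: F = S·e^((r + u)·T), (r + u) = 0.0543 + 0.0148 = 0.0691
F = 3.011 · e^(0.0691 × 5/12) = 3.011 × 1.029210 = 3.0990
Value of long forward = (F − K)·e^(−rT) = (3.0990 − 3.027) · e^(−0.0543·5/12)
= 0.0720 × 0.977629 = 0.070
Short position value = −(long value) = -$0.070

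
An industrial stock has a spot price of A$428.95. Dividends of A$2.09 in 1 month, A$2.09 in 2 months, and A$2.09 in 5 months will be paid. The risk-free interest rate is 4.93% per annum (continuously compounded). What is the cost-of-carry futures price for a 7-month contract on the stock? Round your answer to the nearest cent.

A$435.08

PV(dividends) I = 2.09·e^(−0.0493·1/12) + 2.09·e^(−0.0493·2/12) + 2.09·e^(−0.0493·5/12)
I = 2.0814 + 2.0729 + 2.0475 = 6.2018
F = (S − I)·e^(rT) = (428.95 − 6.2018) · e^(0.0493·7/12)
= 422.7482 · e^0.028758 = 422.7482 × 1.029176 = A$435.08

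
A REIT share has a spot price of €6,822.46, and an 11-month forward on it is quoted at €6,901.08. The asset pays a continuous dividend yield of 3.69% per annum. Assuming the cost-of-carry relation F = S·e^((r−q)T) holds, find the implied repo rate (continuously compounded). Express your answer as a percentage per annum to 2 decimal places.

4.94%

From F = S·e^((r−q)T): (r − q) = ln(F/S)/T
ln(6901.08/6822.46) = ln(1.011524) = 0.011458
(r − q) = 0.011458 / (11/12) = 0.012500
r = ln(F/S)/T + q = 0.012500 + 0.0369 = 0.049400
r = 4.94%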